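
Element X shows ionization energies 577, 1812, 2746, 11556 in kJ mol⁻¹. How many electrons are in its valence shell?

Look for the largest jump between consecutive ionization energies: IE4/IE3 ≈ 4.2, far larger than any earlier ratio.
That jump marks the point where a core electron is being removed. So the atom has 3 valence electrons.

3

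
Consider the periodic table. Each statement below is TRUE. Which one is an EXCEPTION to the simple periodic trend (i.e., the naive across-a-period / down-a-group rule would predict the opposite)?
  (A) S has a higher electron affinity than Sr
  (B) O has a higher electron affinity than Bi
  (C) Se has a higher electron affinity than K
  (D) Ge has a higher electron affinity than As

The general trend: electron affinity increases across a period and decreases down a group.
(A) S (period 3, group 16) vs Sr (period 5, group 2): the stated order agrees with the simple trend.
(B) O (period 2, group 16) vs Bi (period 6, group 15): the stated order agrees with the simple trend.
(C) Se (period 4, group 16) vs K (period 4, group 1): the stated order agrees with the simple trend.
(D) Ge (period 4, group 14) vs As (period 4, group 15): the stated order contradicts the simple trend.
The exception is (D): adding an electron to As's half-filled 4p³ is unfavourable, so Ge (4p²) has the more exothermic EA.

(D)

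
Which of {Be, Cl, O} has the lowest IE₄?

Cl

After 3 electrons have been removed, what remains? Be³⁺ is already 1 electron into the core; Cl³⁺ still has 4 valence electrons; O³⁺ still has 3 valence electrons.
Breaking into a closed-shell core is much more expensive than removing a leftover valence electron — Be has the largest IE_4 here.
Valence configurations: Cl³⁺ [Ne]3s²3p², O³⁺ [He]2s²2p¹.
Approximate IE_4 values (kJ/mol): Be 21007, Cl 5159, O 7469.
So the fourth ionization energies run Cl < O < Be.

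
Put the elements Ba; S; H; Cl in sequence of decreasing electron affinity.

Electron affinity generally becomes more exothermic across a period toward the halogens and less exothermic down a group.
Here both period and group differ, so the two effects have to be weighed against each other.
H > Ba: the two effects oppose for this pair; the down-group effect wins (73 vs 14 kJ/mol).
S > H: period and group pull opposite ways; the across-period shift dominates (200 vs 73 kJ/mol).
Cl > S: both are in period 3; the period trend gives Cl the larger value.
Approximate values (kJ/mol): H 73, S 200, Cl 349, Ba 14.
So from highest to lowest: Cl > S > H > Ba.

Cl, S, H, Ba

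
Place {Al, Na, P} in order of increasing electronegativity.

Na < Al < P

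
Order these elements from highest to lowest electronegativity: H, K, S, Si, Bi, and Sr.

S > H > Bi > Si > Sr > K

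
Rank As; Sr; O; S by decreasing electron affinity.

S, O, As, Sr

O is in period 2, group 16; S is in period 3, group 16; As is in period 4, group 15; Sr is in period 5, group 2.
EA tends to increase across a period and decrease down a group, though the pattern is less regular than for IE or radius.
These span different periods and groups, so the two trends combine.
As > Sr: relative to Sr, both the across-period and down-group shifts push As's electron affinity up.
O > As: relative to As, both the across-period and down-group shifts push O's electron affinity up.
S > O: this pair runs against the simple trend — see the exception note.
Note the exception: S has a higher electron affinity than O, contrary to the simple trend — the compact 2p subshell of O repels the added electron more than S's larger 3p does.
For reference (kJ/mol): O 141, S 200, As 78, Sr 5.
So from highest to lowest: S > O > As > Sr.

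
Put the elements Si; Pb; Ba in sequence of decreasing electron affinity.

Si > Pb > Ba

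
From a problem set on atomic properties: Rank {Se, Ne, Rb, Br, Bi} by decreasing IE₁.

Ne, Br, Se, Bi, Rb

Ne is in period 2, group 18; Se is in period 4, group 16; Br is in period 4, group 17; Rb is in period 5, group 1; Bi is in period 6, group 15.
First ionization energy rises across a period (greater Z_eff holds electrons more tightly) and falls down a group (valence electrons are farther from the nucleus).
These span different periods and groups, so the two trends combine.
Bi > Rb: the two effects oppose for this pair; the across-period effect wins (703 vs 403 kJ/mol).
Se > Bi: relative to Bi, both the across-period and down-group shifts push Se's first ionization energy up.
Br > Se: Br lies to the right of Se in period 4, so the across-period effect alone puts Br higher.
Ne > Br: relative to Br, both the across-period and down-group shifts push Ne's first ionization energy up.
For reference (kJ/mol): Ne 2081, Se 941, Br 1140, Rb 403, Bi 703.
So from highest to lowest: Ne > Br > Se > Bi > Rb.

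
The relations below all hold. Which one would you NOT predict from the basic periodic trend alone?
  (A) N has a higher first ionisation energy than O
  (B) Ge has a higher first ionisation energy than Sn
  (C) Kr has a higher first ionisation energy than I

(A)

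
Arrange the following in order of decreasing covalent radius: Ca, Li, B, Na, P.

Ca, Na, Li, P, B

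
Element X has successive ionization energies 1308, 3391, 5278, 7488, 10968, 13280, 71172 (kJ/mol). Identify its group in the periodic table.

Group 16

Look for the largest jump between consecutive ionization energies: IE7/IE6 ≈ 5.4, far larger than any earlier ratio.
That jump marks the point where a core electron is being removed. So the atom has 6 valence electrons.
A main-group element with 6 valence electrons is in group 16.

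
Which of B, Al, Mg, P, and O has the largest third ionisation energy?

Mg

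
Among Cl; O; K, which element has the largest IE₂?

IE_2 is the cost of taking one more electron from the +1 cation: Cl⁺ still has 6 valence electrons; O⁺ still has 5 valence electrons; K⁺ is the bare [Ar] core.
Usually core removal costs more than valence removal, but here the competition is close: a tightly held n=2 valence electron can cost more to remove than an n=3 core electron, so the actual values have to decide it.
Valence configurations: Cl⁺ [Ne]3s²3p⁴, O⁺ [He]2s²2p³.
Approximate IE_2 values (kJ/mol): Cl 2298, O 3388, K 3052.
Hence IE_2: Cl < K < O.

O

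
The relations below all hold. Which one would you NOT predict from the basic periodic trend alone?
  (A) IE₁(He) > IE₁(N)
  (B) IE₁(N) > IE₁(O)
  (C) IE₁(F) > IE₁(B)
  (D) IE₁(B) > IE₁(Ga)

The general trend: first ionisation energy increases across a period and decreases down a group.
(A) He (period 1, group 18) vs N (period 2, group 15): the stated order agrees with the simple trend.
(B) N (period 2, group 15) vs O (period 2, group 16): the stated order contradicts the simple trend.
(C) F (period 2, group 17) vs B (period 2, group 13): the stated order agrees with the simple trend.
(D) B (period 2, group 13) vs Ga (period 4, group 13): the stated order agrees with the simple trend.
The exception is (B): pairing an electron in O's 2p⁴ costs repulsion energy, so O ionizes more easily than half-filled N (2p³).

(B)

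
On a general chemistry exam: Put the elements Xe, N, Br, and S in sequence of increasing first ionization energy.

N is in period 2, group 15; S is in period 3, group 16; Br is in period 4, group 17; Xe is in period 5, group 18.
IE₁ increases left→right with effective nuclear charge and decreases top→bottom as the valence shell moves farther out.
A diagonal step moves right (one effect) and down (the opposite effect) at once.
Br > S: period and group pull opposite ways; the across-period shift dominates (1140 vs 1000 kJ/mol).
Xe > Br: period and group pull opposite ways; the across-period shift dominates (1170 vs 1140 kJ/mol).
N > Xe: period and group pull opposite ways; the down-group shift dominates (1402 vs 1170 kJ/mol).
For reference (kJ/mol): N 1402, S 1000, Br 1140, Xe 1170.
So from lowest to highest: S < Br < Xe < N.

S < Br < Xe < N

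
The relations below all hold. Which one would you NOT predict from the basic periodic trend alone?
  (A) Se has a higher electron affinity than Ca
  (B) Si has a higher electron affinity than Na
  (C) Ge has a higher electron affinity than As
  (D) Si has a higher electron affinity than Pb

(C)

The general trend: electron affinity increases across a period and decreases down a group.
(A) Se (period 4, group 16) vs Ca (period 4, group 2): the stated order agrees with the simple trend.
(B) Si (period 3, group 14) vs Na (period 3, group 1): the stated order agrees with the simple trend.
(C) Ge (period 4, group 14) vs As (period 4, group 15): the stated order contradicts the simple trend.
(D) Si (period 3, group 14) vs Pb (period 6, group 14): the stated order agrees with the simple trend.
The exception is (C): adding an electron to As's half-filled 4p³ is unfavourable, so Ge (4p²) has the more exothermic EA.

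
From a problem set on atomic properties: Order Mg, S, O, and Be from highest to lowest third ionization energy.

After 2 electrons have been removed, what remains? Mg²⁺ is the bare [Ne] core; S²⁺ still has 4 valence electrons; O²⁺ still has 4 valence electrons; Be²⁺ is the bare [He] core.
Breaking into a closed-shell core is much more expensive than removing a leftover valence electron — Mg and Be have the largest IE_3 here.
Valence configurations: S²⁺ [Ne]3s²3p², O²⁺ [He]2s²2p².
Approximate IE_3 values (kJ/mol): Mg 7733, S 3357, O 5300, Be 14849.
So the third ionization energies run S < O < Mg < Be.

Be > Mg > O > S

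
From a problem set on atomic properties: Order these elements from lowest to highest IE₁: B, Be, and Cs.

Be is in period 2, group 2; B is in period 2, group 13; Cs is in period 6, group 1.
First ionization energy rises across a period (greater Z_eff holds electrons more tightly) and falls down a group (valence electrons are farther from the nucleus).
Neither a single period nor a single group — weigh both effects.
B > Cs: both effects reinforce here, so B is clearly the higher of the two.
Be > B: this pair runs against the simple trend — see the exception note.
Note the exception: Be has a higher first ionization energy than B, contrary to the simple trend — removing B's lone 2p electron is easier than breaking Be's filled 2s².
For reference (kJ/mol): Be 900, B 801, Cs 376.
So from lowest to highest: Cs < B < Be.

Cs, B, Be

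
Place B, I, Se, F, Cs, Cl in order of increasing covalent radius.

B is in period 2, group 13; F is in period 2, group 17; Cl is in period 3, group 17; Se is in period 4, group 16; I is in period 5, group 17; Cs is in period 6, group 1.
Moving right in a period, electrons are added to the same shell under a stronger nuclear pull, so atoms get smaller; moving down, a new shell is opened and atoms get larger.
Here both period and group differ, so the two effects have to be weighed against each other.
B > F: both are in period 2; the period trend gives B the larger value.
Cl > B: period and group pull opposite ways; the down-group shift dominates (99 vs 85 pm).
Se > Cl: both effects reinforce here, so Se is clearly the larger of the two.
I > Se: the two effects oppose for this pair; the down-group effect wins (133 vs 116 pm).
Cs > I: both effects reinforce here, so Cs is clearly the larger of the two.
Tabulated atomic radius (pm): B 85, F 64, Cl 99, Se 116, I 133, Cs 232.
So from smallest to largest: F < B < Cl < Se < I < Cs.

F < B < Cl < Se < I < Cs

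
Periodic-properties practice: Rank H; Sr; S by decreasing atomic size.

Sr, S, H

Radius decreases left→right (rising Z_eff, same n) and increases top→bottom (higher n).
Here both period and group differ, so the two effects have to be weighed against each other.
S > H: the two effects oppose for this pair; the down-group effect wins (103 vs 32 pm).
Sr > S: relative to S, both the across-period and down-group shifts push Sr's atomic radius up.
Approximate values (pm): H 32, S 103, Sr 185.
So from largest to smallest: Sr > S > H.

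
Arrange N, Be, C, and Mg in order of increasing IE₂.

IE_2 is the cost of taking one more electron from the +1 cation: N⁺ still has 4 valence electrons; Be⁺ still has 1 valence electron; C⁺ still has 3 valence electrons; Mg⁺ still has 1 valence electron.
All are still removing valence electrons, so compare the +1 ions as you would atoms: IE_2 generally rises across a period (higher Z_eff) and falls down a group (larger shell), subject to the usual subshell exceptions.
Valence configurations: N⁺ [He]2s²2p², Be⁺ [He]2s¹, C⁺ [He]2s²2p¹, Mg⁺ [Ne]3s¹.
Tabulated IE_2 (kJ/mol): N 2856, Be 1757, C 2353, Mg 1451.
Putting it together, IE_2: Mg < Be < C < N.

Mg < Be < C < N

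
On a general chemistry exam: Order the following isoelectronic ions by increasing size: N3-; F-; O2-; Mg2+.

Mg2+ < F- < O2- < N3-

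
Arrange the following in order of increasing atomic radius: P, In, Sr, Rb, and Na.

P < In < Na < Sr < Rb

Na is in period 3, group 1; P is in period 3, group 15; Rb is in period 5, group 1; Sr is in period 5, group 2; In is in period 5, group 13.
Across a period the added protons contract the valence shell; down a group each new principal shell makes the atom larger.
Here both period and group differ, so the two effects have to be weighed against each other.
In > P: relative to P, both the across-period and down-group shifts push In's atomic radius up.
Na > In: period and group pull opposite ways; the across-period shift dominates (155 vs 142 pm).
Sr > Na: the two effects oppose for this pair; the down-group effect wins (185 vs 155 pm).
Rb > Sr: Rb lies to the left of Sr in period 5, so the across-period effect alone puts Rb larger.
Approximate values (pm): Na 155, P 111, Rb 210, Sr 185, In 142.
So from smallest to largest: P < In < Na < Sr < Rb.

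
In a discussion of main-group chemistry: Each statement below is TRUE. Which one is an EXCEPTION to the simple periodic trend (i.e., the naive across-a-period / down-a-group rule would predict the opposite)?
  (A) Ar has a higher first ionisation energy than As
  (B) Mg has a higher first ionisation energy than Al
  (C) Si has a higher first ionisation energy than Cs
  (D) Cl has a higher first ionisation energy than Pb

(B)

The general trend: first ionisation energy increases across a period and decreases down a group.
(A) Ar (period 3, group 18) vs As (period 4, group 15): the stated order agrees with the simple trend.
(B) Mg (period 3, group 2) vs Al (period 3, group 13): the stated order contradicts the simple trend.
(C) Si (period 3, group 14) vs Cs (period 6, group 1): the stated order agrees with the simple trend.
(D) Cl (period 3, group 17) vs Pb (period 6, group 14): the stated order agrees with the simple trend.
The exception is (B): Al's single 3p electron is easier to remove than one from Mg's filled 3s².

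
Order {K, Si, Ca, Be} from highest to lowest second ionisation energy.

IE_2 is the cost of taking one more electron from the +1 cation: K⁺ is the bare [Ar] core; Si⁺ still has 3 valence electrons; Ca⁺ still has 1 valence electron; Be⁺ still has 1 valence electron.
Breaking into a closed-shell core is much more expensive than removing a leftover valence electron — K has the largest IE_2 here.
Valence configurations: Si⁺ [Ne]3s²3p¹, Ca⁺ [Ar]4s¹, Be⁺ [He]2s¹.
The numbers (kJ/mol): K 3052, Si 1577, Ca 1145, Be 1757.
Hence IE_2: Ca < Si < Be < K.

K > Be > Si > Ca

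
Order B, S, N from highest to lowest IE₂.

IE_2 is the cost of taking one more electron from the +1 cation: B⁺ still has 2 valence electrons; S⁺ still has 5 valence electrons; N⁺ still has 4 valence electrons.
All are still removing valence electrons, so compare the +1 ions as you would atoms: IE_2 generally rises across a period (higher Z_eff) and falls down a group (larger shell), subject to the usual subshell exceptions.
Valence configurations: B⁺ [He]2s², S⁺ [Ne]3s²3p³, N⁺ [He]2s²2p².
Approximate IE_2 values (kJ/mol): B 2427, S 2252, N 2856.
Putting it together, IE_2: S < B < N.

N > B > S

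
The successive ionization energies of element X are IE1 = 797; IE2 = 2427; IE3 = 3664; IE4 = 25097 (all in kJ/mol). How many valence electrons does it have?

3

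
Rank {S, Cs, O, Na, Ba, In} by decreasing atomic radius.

Cs, Ba, Na, In, S, O

Across a period the added protons contract the valence shell; down a group each new principal shell makes the atom larger.
Neither a single period nor a single group — weigh both effects.
S > O: S sits below O in group 16, so the down-group effect alone puts S larger.
In > S: both effects reinforce here, so In is clearly the larger of the two.
Na > In: the two effects oppose for this pair; the across-period effect wins (155 vs 142 pm).
Ba > Na: the two effects oppose for this pair; the down-group effect wins (196 vs 155 pm).
Cs > Ba: both are in period 6; the period trend gives Cs the larger value.
For reference (pm): O 63, Na 155, S 103, In 142, Cs 232, Ba 196.
So from largest to smallest: Cs > Ba > Na > In > S > O.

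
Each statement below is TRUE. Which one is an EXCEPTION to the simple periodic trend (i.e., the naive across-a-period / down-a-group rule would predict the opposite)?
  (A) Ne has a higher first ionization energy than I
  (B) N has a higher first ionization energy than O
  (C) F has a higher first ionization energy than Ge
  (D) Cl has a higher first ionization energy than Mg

(B)

The general trend: first ionization energy increases across a period and decreases down a group.
(A) Ne (period 2, group 18) vs I (period 5, group 17): the stated order agrees with the simple trend.
(B) N (period 2, group 15) vs O (period 2, group 16): the stated order contradicts the simple trend.
(C) F (period 2, group 17) vs Ge (period 4, group 14): the stated order agrees with the simple trend.
(D) Cl (period 3, group 17) vs Mg (period 3, group 2): the stated order agrees with the simple trend.
The exception is (B): pairing an electron in O's 2p⁴ costs repulsion energy, so O ionizes more easily than half-filled N (2p³).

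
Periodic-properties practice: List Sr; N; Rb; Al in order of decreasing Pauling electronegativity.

N, Al, Sr, Rb

N is in period 2, group 15; Al is in period 3, group 13; Rb is in period 5, group 1; Sr is in period 5, group 2.
Atoms toward the upper right of the periodic table pull bonding electrons most strongly.
Here both period and group differ, so the two effects have to be weighed against each other.
Sr > Rb: both are in period 5; the period trend gives Sr the larger value.
Al > Sr: both effects reinforce here, so Al is clearly the higher of the two.
N > Al: both effects reinforce here, so N is clearly the higher of the two.
For reference (Pauling): N 3.04, Al 1.61, Rb 0.82, Sr 0.95.
So from highest to lowest: N > Al > Sr > Rb.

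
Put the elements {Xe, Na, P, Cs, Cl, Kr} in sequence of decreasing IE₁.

Kr > Cl > Xe > P > Na > Cs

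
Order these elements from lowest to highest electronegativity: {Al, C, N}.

Al < C < N

C is in period 2, group 14; N is in period 2, group 15; Al is in period 3, group 13.
Atoms toward the upper right of the periodic table pull bonding electrons most strongly.
These span different periods and groups, so the two trends combine.
C > Al: relative to Al, both the across-period and down-group shifts push C's electronegativity up.
N > C: both are in period 2; the period trend gives N the larger value.
Approximate values (Pauling): C 2.55, N 3.04, Al 1.61.
So from lowest to highest: Al < C < N.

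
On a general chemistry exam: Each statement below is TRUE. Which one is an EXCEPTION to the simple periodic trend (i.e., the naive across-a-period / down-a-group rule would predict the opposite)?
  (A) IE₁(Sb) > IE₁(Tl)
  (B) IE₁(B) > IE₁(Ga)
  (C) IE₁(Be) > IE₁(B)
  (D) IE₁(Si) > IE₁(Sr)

The general trend: first ionization energy increases across a period and decreases down a group.
(A) Sb (period 5, group 15) vs Tl (period 6, group 13): the stated order agrees with the simple trend.
(B) B (period 2, group 13) vs Ga (period 4, group 13): the stated order agrees with the simple trend.
(C) Be (period 2, group 2) vs B (period 2, group 13): the stated order contradicts the simple trend.
(D) Si (period 3, group 14) vs Sr (period 5, group 2): the stated order agrees with the simple trend.
The exception is (C): removing B's lone 2p electron is easier than breaking Be's filled 2s².

(C)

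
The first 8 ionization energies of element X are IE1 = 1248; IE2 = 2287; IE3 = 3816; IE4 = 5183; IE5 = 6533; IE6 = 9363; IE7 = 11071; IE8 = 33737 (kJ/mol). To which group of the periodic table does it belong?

Group 17

Look for the largest jump between consecutive ionization energies: IE8/IE7 ≈ 3.0, far larger than any earlier ratio.
That jump marks the point where a core electron is being removed. So the atom has 7 valence electrons.
A main-group element with 7 valence electrons is in group 17.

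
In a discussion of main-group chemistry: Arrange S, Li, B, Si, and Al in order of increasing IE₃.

Al < Si < S < B < Li

The third ionization energy removes an electron from the +2 ion. For each element: S²⁺ still has 4 valence electrons; Li²⁺ is already 1 electron into the core; B²⁺ still has 1 valence electron; Si²⁺ still has 2 valence electrons; Al²⁺ still has 1 valence electron.
Breaking into a closed-shell core is much more expensive than removing a leftover valence electron — Li has the largest IE_3 here.
Valence configurations: S²⁺ [Ne]3s²3p², B²⁺ [He]2s¹, Si²⁺ [Ne]3s², Al²⁺ [Ne]3s¹.
The numbers (kJ/mol): S 3357, Li 11815, B 3660, Si 3232, Al 2745.
So the third ionization energies run Al < Si < S < B < Li.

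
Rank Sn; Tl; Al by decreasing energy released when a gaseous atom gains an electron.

Al is in period 3, group 13; Sn is in period 5, group 14; Tl is in period 6, group 13.
Electron affinity generally becomes more exothermic across a period toward the halogens and less exothermic down a group.
Neither a single period nor a single group — weigh both effects.
Al > Tl: Al sits above Tl in group 13, so the down-group effect alone puts Al higher.
Sn > Al: the two effects oppose for this pair; the across-period effect wins (107 vs 42 kJ/mol).
For reference (kJ/mol): Al 42, Sn 107, Tl 19.
So from highest to lowest: Sn > Al > Tl.

Sn > Al > Tl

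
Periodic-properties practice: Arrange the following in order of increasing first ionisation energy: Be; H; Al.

IE₁ increases left→right with effective nuclear charge and decreases top→bottom as the valence shell moves farther out.
These sit on a diagonal, where the across-period and down-group effects partly cancel.
Be > Al: the two effects oppose for this pair; the down-group effect wins (900 vs 578 kJ/mol).
H > Be: period and group pull opposite ways; the down-group shift dominates (1312 vs 900 kJ/mol).
Approximate values (kJ/mol): H 1312, Be 900, Al 578.
So from lowest to highest: Al < Be < H.

Al < Be < H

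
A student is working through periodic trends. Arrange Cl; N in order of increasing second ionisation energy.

The second ionization energy removes an electron from the +1 ion. For each element: Cl⁺ still has 6 valence electrons; N⁺ still has 4 valence electrons.
All are still removing valence electrons, so compare the +1 ions as you would atoms: IE_2 generally rises across a period (higher Z_eff) and falls down a group (larger shell), subject to the usual subshell exceptions.
Valence configurations: Cl⁺ [Ne]3s²3p⁴, N⁺ [He]2s²2p².
Tabulated IE_2 (kJ/mol): Cl 2298, N 2856.
Putting it together, IE_2: Cl < N.

Cl, N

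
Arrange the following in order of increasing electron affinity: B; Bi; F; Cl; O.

B is in period 2, group 13; O is in period 2, group 16; F is in period 2, group 17; Cl is in period 3, group 17; Bi is in period 6, group 15.
Electron affinity generally becomes more exothermic across a period toward the halogens and less exothermic down a group.
Here both period and group differ, so the two effects have to be weighed against each other.
Bi > B: the two effects oppose for this pair; the across-period effect wins (91 vs 27 kJ/mol).
O > Bi: both effects reinforce here, so O is clearly the higher of the two.
F > O: both are in period 2; the period trend gives F the larger value.
Cl > F: this pair runs against the simple trend — see the exception note.
Note the exception: Cl has a higher electron affinity than F, contrary to the simple trend — F's small 2p subshell makes the incoming electron feel strong e⁻–e⁻ repulsion, so Cl actually releases more energy on gaining an electron.
Tabulated electron affinity (kJ/mol): B 27, O 141, F 328, Cl 349, Bi 91.
So from lowest to highest: B < Bi < O < F < Cl.

B < Bi < O < F < Cl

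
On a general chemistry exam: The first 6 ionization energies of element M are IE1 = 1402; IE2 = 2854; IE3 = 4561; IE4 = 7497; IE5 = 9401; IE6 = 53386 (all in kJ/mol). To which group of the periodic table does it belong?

Group 15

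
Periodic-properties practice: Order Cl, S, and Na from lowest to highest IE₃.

S, Cl, Na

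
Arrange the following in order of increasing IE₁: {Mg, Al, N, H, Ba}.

First ionization energy rises across a period (greater Z_eff holds electrons more tightly) and falls down a group (valence electrons are farther from the nucleus).
Neither a single period nor a single group — weigh both effects.
Al > Ba: relative to Ba, both the across-period and down-group shifts push Al's first ionization energy up.
Mg > Al: this pair runs against the simple trend — see the exception note.
H > Mg: the two effects oppose for this pair; the down-group effect wins (1312 vs 738 kJ/mol).
N > H: period and group pull opposite ways; the across-period shift dominates (1402 vs 1312 kJ/mol).
Note the exception: Mg has a higher first ionization energy than Al, contrary to the simple trend — Al's single 3p electron is easier to remove than one from Mg's filled 3s².
Approximate values (kJ/mol): H 1312, N 1402, Mg 738, Al 578, Ba 503.
So from lowest to highest: Ba < Al < Mg < H < N.

Ba, Al, Mg, H, N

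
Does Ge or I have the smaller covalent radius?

Ge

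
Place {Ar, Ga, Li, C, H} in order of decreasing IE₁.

Ar > H > C > Ga > Li

H is in period 1, group 1; Li is in period 2, group 1; C is in period 2, group 14; Ar is in period 3, group 18; Ga is in period 4, group 13.
Removing the outermost electron gets harder across a period and easier down a group.
Here both period and group differ, so the two effects have to be weighed against each other.
Ga > Li: period and group pull opposite ways; the across-period shift dominates (579 vs 520 kJ/mol).
C > Ga: relative to Ga, both the across-period and down-group shifts push C's first ionization energy up.
H > C: period and group pull opposite ways; the down-group shift dominates (1312 vs 1086 kJ/mol).
Ar > H: period and group pull opposite ways; the across-period shift dominates (1521 vs 1312 kJ/mol).
For reference (kJ/mol): H 1312, Li 520, C 1086, Ar 1521, Ga 579.
So from highest to lowest: Ar > H > C > Ga > Li.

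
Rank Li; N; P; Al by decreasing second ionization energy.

Li > N > P > Al

Consider each +1 ion: Li⁺ is the bare [He] core; N⁺ still has 4 valence electrons; P⁺ still has 4 valence electrons; Al⁺ still has 2 valence electrons.
Core electrons are held far more tightly than valence electrons, so Li tops the IE_2 order.
Valence configurations: N⁺ [He]2s²2p², P⁺ [Ne]3s²3p², Al⁺ [Ne]3s².
Tabulated IE_2 (kJ/mol): Li 7298, N 2856, P 1907, Al 1817.
Hence IE_2: Al < P < N < Li.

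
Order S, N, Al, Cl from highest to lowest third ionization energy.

N > Cl > S > Al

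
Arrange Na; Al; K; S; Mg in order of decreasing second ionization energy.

Na > K > S > Al > Mg

Consider each +1 ion: Na⁺ is the bare [Ne] core; Al⁺ still has 2 valence electrons; K⁺ is the bare [Ar] core; S⁺ still has 5 valence electrons; Mg⁺ still has 1 valence electron.
Pulling an electron out of a noble-gas core costs far more than removing a remaining valence electron, so K and Na sit at the high end of IE_2.
Valence configurations: Al⁺ [Ne]3s², S⁺ [Ne]3s²3p³, Mg⁺ [Ne]3s¹.
Approximate IE_2 values (kJ/mol): Na 4562, Al 1817, K 3052, S 2252, Mg 1451.
So the second ionization energies run Mg < Al < S < K < Na.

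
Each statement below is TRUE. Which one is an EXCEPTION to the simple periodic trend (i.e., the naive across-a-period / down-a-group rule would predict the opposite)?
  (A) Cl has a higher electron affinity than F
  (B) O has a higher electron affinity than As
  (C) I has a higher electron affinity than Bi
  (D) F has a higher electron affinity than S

(A)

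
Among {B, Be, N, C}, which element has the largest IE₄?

After 3 electrons have been removed, what remains? B³⁺ is the bare [He] core; Be³⁺ is already 1 electron into the core; N³⁺ still has 2 valence electrons; C³⁺ still has 1 valence electron.
Pulling an electron out of a noble-gas core costs far more than removing a remaining valence electron, so Be and B sit at the high end of IE_4.
Valence configurations: N³⁺ [He]2s², C³⁺ [He]2s¹.
Approximate IE_4 values (kJ/mol): B 25026, Be 21007, N 7475, C 6223.
Putting it together, IE_4: C < N < Be < B.

B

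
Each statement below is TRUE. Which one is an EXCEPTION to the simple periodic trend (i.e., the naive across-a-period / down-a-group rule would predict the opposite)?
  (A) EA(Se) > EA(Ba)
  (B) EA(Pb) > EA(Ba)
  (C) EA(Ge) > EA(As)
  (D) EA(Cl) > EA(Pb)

(C)

The general trend: electron affinity increases across a period and decreases down a group.
(A) Se (period 4, group 16) vs Ba (period 6, group 2): the stated order agrees with the simple trend.
(B) Pb (period 6, group 14) vs Ba (period 6, group 2): the stated order agrees with the simple trend.
(C) Ge (period 4, group 14) vs As (period 4, group 15): the stated order contradicts the simple trend.
(D) Cl (period 3, group 17) vs Pb (period 6, group 14): the stated order agrees with the simple trend.
The exception is (C): adding an electron to As's half-filled 4p³ is unfavourable, so Ge (4p²) has the more exothermic EA.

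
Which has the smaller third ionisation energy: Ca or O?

IE_3 is the cost of taking one more electron from the +2 cation: Ca²⁺ is the bare [Ar] core; O²⁺ still has 4 valence electrons.
Usually core removal costs more than valence removal, but here the competition is close: a tightly held n=2 valence electron can cost more to remove than an n=3 core electron, so the actual values have to decide it.
The numbers (kJ/mol): Ca 4912, O 5300.
Hence IE_3: Ca < O.

Ca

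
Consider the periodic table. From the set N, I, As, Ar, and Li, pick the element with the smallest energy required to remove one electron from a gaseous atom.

Li

Li is in period 2, group 1; N is in period 2, group 15; Ar is in period 3, group 18; As is in period 4, group 15; I is in period 5, group 17.
Across a period the outer electron is held more tightly (higher IE₁); down a group it sits in a higher shell, more shielded, and comes off more easily.
Here both period and group differ, so the two effects have to be weighed against each other.
As > Li: the two effects oppose for this pair; the across-period effect wins (947 vs 520 kJ/mol).
I > As: period and group pull opposite ways; the across-period shift dominates (1008 vs 947 kJ/mol).
N > I: the two effects oppose for this pair; the down-group effect wins (1402 vs 1008 kJ/mol).
Ar > N: period and group pull opposite ways; the across-period shift dominates (1521 vs 1402 kJ/mol).
For reference (kJ/mol): Li 520, N 1402, Ar 1521, As 947, I 1008.
The smallest energy required to remove one electron from a gaseous atom among these belongs to Li.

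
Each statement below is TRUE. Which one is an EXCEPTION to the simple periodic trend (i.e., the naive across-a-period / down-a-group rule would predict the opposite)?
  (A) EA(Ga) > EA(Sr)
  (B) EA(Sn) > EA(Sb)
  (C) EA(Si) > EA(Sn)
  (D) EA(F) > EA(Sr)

The general trend: electron affinity increases across a period and decreases down a group.
(A) Ga (period 4, group 13) vs Sr (period 5, group 2): the stated order agrees with the simple trend.
(B) Sn (period 5, group 14) vs Sb (period 5, group 15): the stated order contradicts the simple trend.
(C) Si (period 3, group 14) vs Sn (period 5, group 14): the stated order agrees with the simple trend.
(D) F (period 2, group 17) vs Sr (period 5, group 2): the stated order agrees with the simple trend.
The exception is (B): adding an electron to Sb's half-filled 5p³ is unfavourable, so Sn has the more exothermic EA.

(B)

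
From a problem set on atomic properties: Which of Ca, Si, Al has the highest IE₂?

Al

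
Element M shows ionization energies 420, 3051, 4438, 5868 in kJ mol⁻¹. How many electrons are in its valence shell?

1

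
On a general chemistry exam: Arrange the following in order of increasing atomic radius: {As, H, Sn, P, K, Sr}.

H, P, As, Sn, Sr, K

H is in period 1, group 1; P is in period 3, group 15; K is in period 4, group 1; As is in period 4, group 15; Sr is in period 5, group 2; Sn is in period 5, group 14.
Atomic radius shrinks across a period as nuclear charge pulls the same shell inward, and grows down a group as new shells are added.
These span different periods and groups, so the two trends combine.
P > H: period and group pull opposite ways; the down-group shift dominates (111 vs 32 pm).
As > P: As sits below P in group 15, so the down-group effect alone puts As larger.
Sn > As: relative to As, both the across-period and down-group shifts push Sn's atomic radius up.
Sr > Sn: both are in period 5; the period trend gives Sr the larger value.
K > Sr: period and group pull opposite ways; the across-period shift dominates (196 vs 185 pm).
Tabulated atomic radius (pm): H 32, P 111, K 196, As 121, Sr 185, Sn 140.
So from smallest to largest: H < P < As < Sn < Sr < K.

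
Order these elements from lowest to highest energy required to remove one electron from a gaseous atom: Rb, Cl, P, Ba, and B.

Rb, Ba, B, P, Cl

B is in period 2, group 13; P is in period 3, group 15; Cl is in period 3, group 17; Rb is in period 5, group 1; Ba is in period 6, group 2.
First ionization energy rises across a period (greater Z_eff holds electrons more tightly) and falls down a group (valence electrons are farther from the nucleus).
Here both period and group differ, so the two effects have to be weighed against each other.
Ba > Rb: the two effects oppose for this pair; the across-period effect wins (503 vs 403 kJ/mol).
B > Ba: both effects reinforce here, so B is clearly the higher of the two.
P > B: the two effects oppose for this pair; the across-period effect wins (1012 vs 801 kJ/mol).
Cl > P: both are in period 3; the period trend gives Cl the larger value.
Tabulated first ionization energy (kJ/mol): B 801, P 1012, Cl 1251, Rb 403, Ba 503.
So from lowest to highest: Rb < Ba < B < P < Cl.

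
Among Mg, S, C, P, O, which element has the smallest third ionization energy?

P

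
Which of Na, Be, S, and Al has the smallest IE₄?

S

The fourth ionization energy removes an electron from the +3 ion. For each element: Na³⁺ is already 2 electrons into the core; Be³⁺ is already 1 electron into the core; S³⁺ still has 3 valence electrons; Al³⁺ is the bare [Ne] core.
Pulling an electron out of a noble-gas core costs far more than removing a remaining valence electron, so Na, Al and Be sit at the high end of IE_4.
Approximate IE_4 values (kJ/mol): Na 9543, Be 21007, S 4556, Al 11577.
Overall IE_4 order: S < Na < Al < Be.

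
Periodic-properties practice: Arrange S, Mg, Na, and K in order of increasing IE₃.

The third ionization energy removes an electron from the +2 ion. For each element: S²⁺ still has 4 valence electrons; Mg²⁺ is the bare [Ne] core; Na²⁺ is already 1 electron into the core; K²⁺ is already 1 electron into the core.
Core electrons are held far more tightly than valence electrons, so K, Na and Mg top the IE_3 order.
Approximate IE_3 values (kJ/mol): S 3357, Mg 7733, Na 6910, K 4420.
Hence IE_3: S < K < Na < Mg.

S < K < Na < Mg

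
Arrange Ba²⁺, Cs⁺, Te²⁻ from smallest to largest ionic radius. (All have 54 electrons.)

Ba²⁺ < Cs⁺ < Te²⁻

All of these have 54 electrons, so size is governed by nuclear charge alone: the more protons, the stronger the pull on the same electron cloud, and the smaller the ion.
Nuclear charges: Ba²⁺ (Z=56), Cs⁺ (Z=55), Te²⁻ (Z=52).
Smallest to largest: Ba²⁺ < Cs⁺ < Te²⁻.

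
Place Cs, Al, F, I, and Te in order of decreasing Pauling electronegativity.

F, I, Te, Al, Cs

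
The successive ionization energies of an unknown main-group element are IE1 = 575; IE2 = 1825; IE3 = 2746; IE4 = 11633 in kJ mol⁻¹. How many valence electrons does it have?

3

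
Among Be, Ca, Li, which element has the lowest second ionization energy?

The second ionization energy removes an electron from the +1 ion. For each element: Be⁺ still has 1 valence electron; Ca⁺ still has 1 valence electron; Li⁺ is the bare [He] core.
Pulling an electron out of a noble-gas core costs far more than removing a remaining valence electron, so Li sits at the high end of IE_2.
Valence configurations: Be⁺ [He]2s¹, Ca⁺ [Ar]4s¹.
The numbers (kJ/mol): Be 1757, Ca 1145, Li 7298.
So the second ionization energies run Ca < Be < Li.

Ca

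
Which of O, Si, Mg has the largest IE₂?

IE_2 is the cost of taking one more electron from the +1 cation: O⁺ still has 5 valence electrons; Si⁺ still has 3 valence electrons; Mg⁺ still has 1 valence electron.
All are still removing valence electrons, so compare the +1 ions as you would atoms: IE_2 generally rises across a period (higher Z_eff) and falls down a group (larger shell), subject to the usual subshell exceptions.
Valence configurations: O⁺ [He]2s²2p³, Si⁺ [Ne]3s²3p¹, Mg⁺ [Ne]3s¹.
Tabulated IE_2 (kJ/mol): O 3388, Si 1577, Mg 1451.
So the second ionization energies run Mg < Si < O.

O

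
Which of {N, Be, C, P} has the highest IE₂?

N

After 1 electron has been removed, what remains? N⁺ still has 4 valence electrons; Be⁺ still has 1 valence electron; C⁺ still has 3 valence electrons; P⁺ still has 4 valence electrons.
All are still removing valence electrons, so compare the +1 ions as you would atoms: IE_2 generally rises across a period (higher Z_eff) and falls down a group (larger shell), subject to the usual subshell exceptions.
Valence configurations: N⁺ [He]2s²2p², Be⁺ [He]2s¹, C⁺ [He]2s²2p¹, P⁺ [Ne]3s²3p².
Tabulated IE_2 (kJ/mol): N 2856, Be 1757, C 2353, P 1907.
Overall IE_2 order: Be < P < C < N.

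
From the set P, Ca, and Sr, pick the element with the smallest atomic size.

P

P is in period 3, group 15; Ca is in period 4, group 2; Sr is in period 5, group 2.
Moving right in a period, electrons are added to the same shell under a stronger nuclear pull, so atoms get smaller; moving down, a new shell is opened and atoms get larger.
These span different periods and groups, so the two trends combine.
Ca > P: both effects reinforce here, so Ca is clearly the larger of the two.
Sr > Ca: Sr sits below Ca in group 2, so the down-group effect alone puts Sr larger.
For reference (pm): P 111, Ca 171, Sr 185.
The smallest atomic size among these belongs to P.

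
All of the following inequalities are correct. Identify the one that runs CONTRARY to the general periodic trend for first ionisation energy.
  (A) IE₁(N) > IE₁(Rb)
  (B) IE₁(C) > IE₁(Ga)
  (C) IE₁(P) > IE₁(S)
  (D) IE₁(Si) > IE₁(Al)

The general trend: first ionisation energy increases across a period and decreases down a group.
(A) N (period 2, group 15) vs Rb (period 5, group 1): the stated order agrees with the simple trend.
(B) C (period 2, group 14) vs Ga (period 4, group 13): the stated order agrees with the simple trend.
(C) P (period 3, group 15) vs S (period 3, group 16): the stated order contradicts the simple trend.
(D) Si (period 3, group 14) vs Al (period 3, group 13): the stated order agrees with the simple trend.
The exception is (C): S (3p⁴) ionizes more easily than half-filled P (3p³) because the paired 3p electron in S is pushed out by e⁻–e⁻ repulsion.

(C)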